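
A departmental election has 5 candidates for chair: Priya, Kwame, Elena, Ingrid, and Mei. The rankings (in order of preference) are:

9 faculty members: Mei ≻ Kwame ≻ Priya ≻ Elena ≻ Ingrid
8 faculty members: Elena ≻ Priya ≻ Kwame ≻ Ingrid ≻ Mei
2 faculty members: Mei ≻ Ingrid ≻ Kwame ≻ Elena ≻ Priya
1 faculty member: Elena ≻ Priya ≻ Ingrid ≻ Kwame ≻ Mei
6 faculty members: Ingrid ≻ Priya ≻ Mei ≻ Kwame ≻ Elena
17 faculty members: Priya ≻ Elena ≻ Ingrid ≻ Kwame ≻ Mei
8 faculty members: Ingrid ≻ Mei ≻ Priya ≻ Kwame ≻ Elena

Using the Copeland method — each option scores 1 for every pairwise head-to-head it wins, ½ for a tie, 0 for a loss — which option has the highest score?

Priya: beats Kwame, Elena, Ingrid, and Mei → score 4.
Kwame: beats Mei; loses to Priya, Elena, and Ingrid → score 1.
Elena: beats Kwame, Ingrid, and Mei; loses to Priya → score 3.
Ingrid: beats Kwame and Mei; loses to Priya and Elena → score 2.
Mei: loses to Priya, Kwame, Elena, and Ingrid → score 0.
Priya has the best pairwise record.

Priya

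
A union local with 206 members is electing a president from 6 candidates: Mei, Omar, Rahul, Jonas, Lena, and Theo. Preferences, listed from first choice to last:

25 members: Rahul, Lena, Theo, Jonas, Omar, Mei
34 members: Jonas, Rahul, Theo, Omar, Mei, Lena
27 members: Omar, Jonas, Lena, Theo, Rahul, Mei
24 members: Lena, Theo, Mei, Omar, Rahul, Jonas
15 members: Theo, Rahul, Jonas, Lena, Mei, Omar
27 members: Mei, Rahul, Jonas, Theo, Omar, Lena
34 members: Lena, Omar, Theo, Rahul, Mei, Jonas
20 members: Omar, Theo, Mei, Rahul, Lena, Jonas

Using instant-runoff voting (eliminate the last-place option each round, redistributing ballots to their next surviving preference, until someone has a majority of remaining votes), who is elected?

Rahul

Round 1: Mei 27, Omar 47, Rahul 25, Jonas 34, Lena 58, Theo 15. Eliminate Theo.
Round 2: Mei 27, Omar 47, Rahul 40, Jonas 34, Lena 58. Eliminate Mei.
Round 3: Omar 47, Rahul 67, Jonas 34, Lena 58. Eliminate Jonas.
Round 4: Omar 47, Rahul 101, Lena 58. Eliminate Omar.
Round 5: Rahul 121, Lena 85. Rahul has a majority.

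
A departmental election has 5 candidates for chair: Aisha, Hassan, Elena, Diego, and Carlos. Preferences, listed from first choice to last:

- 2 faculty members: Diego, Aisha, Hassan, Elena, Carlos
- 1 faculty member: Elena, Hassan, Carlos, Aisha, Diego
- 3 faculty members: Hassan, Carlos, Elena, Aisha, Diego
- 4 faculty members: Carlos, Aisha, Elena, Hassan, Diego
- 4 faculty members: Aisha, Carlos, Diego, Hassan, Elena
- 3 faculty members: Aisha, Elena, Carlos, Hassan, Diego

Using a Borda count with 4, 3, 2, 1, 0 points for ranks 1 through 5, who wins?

Aisha: 2·3 + 1·1 + 3·1 + 4·3 + 4·4 + 3·4 = 50
Hassan: 2·2 + 1·3 + 3·4 + 4·1 + 4·1 + 3·1 = 30
Elena: 2·1 + 1·4 + 3·2 + 4·2 + 4·0 + 3·3 = 29
Diego: 2·4 + 1·0 + 3·0 + 4·0 + 4·2 + 3·0 = 16
Carlos: 2·0 + 1·2 + 3·3 + 4·4 + 4·3 + 3·2 = 45
Aisha has the highest Borda score (50).

Aisha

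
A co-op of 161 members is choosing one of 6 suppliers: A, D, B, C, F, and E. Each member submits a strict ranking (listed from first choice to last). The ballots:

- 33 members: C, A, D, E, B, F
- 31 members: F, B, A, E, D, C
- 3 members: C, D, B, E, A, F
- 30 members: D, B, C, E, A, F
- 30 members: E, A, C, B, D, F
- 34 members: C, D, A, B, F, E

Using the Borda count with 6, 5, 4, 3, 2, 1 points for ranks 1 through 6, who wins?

C

A: 33·5 + 31·4 + 3·2 + 30·2 + 30·5 + 34·4 = 641
D: 33·4 + 31·2 + 3·5 + 30·6 + 30·2 + 34·5 = 619
B: 33·2 + 31·5 + 3·4 + 30·5 + 30·3 + 34·3 = 575
C: 33·6 + 31·1 + 3·6 + 30·4 + 30·4 + 34·6 = 691
F: 33·1 + 31·6 + 3·1 + 30·1 + 30·1 + 34·2 = 350
E: 33·3 + 31·3 + 3·3 + 30·3 + 30·6 + 34·1 = 505
C has the highest Borda score (691).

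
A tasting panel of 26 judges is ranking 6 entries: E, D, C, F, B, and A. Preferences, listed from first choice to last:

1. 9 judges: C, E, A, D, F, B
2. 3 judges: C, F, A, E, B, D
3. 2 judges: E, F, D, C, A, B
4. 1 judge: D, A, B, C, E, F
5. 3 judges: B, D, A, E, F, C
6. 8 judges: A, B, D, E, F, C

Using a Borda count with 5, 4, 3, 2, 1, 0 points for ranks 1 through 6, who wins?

A

E: 9·4 + 3·2 + 2·5 + 1·1 + 3·2 + 8·2 = 75
D: 9·2 + 3·0 + 2·3 + 1·5 + 3·4 + 8·3 = 65
C: 9·5 + 3·5 + 2·2 + 1·2 + 3·0 + 8·0 = 66
F: 9·1 + 3·4 + 2·4 + 1·0 + 3·1 + 8·1 = 40
B: 9·0 + 3·1 + 2·0 + 1·3 + 3·5 + 8·4 = 53
A: 9·3 + 3·3 + 2·1 + 1·4 + 3·3 + 8·5 = 91
A has the highest Borda score (91).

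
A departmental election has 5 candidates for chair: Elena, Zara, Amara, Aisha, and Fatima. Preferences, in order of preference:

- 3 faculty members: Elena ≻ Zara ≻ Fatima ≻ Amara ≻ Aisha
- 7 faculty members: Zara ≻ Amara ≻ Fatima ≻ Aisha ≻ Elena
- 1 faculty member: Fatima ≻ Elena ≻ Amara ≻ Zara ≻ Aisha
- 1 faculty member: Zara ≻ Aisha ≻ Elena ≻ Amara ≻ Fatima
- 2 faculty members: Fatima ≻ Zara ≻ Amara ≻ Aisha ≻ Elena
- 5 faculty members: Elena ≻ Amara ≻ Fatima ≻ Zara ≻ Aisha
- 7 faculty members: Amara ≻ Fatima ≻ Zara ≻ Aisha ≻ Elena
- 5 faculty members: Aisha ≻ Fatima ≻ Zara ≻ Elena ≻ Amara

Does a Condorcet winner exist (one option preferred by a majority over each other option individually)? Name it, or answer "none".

none

Checking pairwise contests:
Zara beats Elena 22–9.
Fatima beats Zara 20–11.
Zara beats Amara 18–13.
Zara beats Aisha 26–5.
Amara beats Fatima 20–11.
Every option loses at least one head-to-head, so there is no Condorcet winner.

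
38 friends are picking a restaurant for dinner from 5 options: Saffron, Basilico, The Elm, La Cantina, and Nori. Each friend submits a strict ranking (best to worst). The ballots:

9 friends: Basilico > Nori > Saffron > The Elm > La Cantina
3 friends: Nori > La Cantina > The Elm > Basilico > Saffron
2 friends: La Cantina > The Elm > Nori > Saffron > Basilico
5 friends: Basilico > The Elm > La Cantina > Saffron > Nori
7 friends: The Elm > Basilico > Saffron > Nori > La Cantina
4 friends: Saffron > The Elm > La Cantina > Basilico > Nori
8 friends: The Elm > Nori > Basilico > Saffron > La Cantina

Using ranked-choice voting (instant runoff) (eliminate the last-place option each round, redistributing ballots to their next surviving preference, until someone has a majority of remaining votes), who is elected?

Round 1: Saffron 4, Basilico 14, The Elm 15, La Cantina 2, Nori 3. Eliminate La Cantina.
Round 2: Saffron 4, Basilico 14, The Elm 17, Nori 3. Eliminate Nori.
Round 3: Saffron 4, Basilico 14, The Elm 20. The Elm has a majority.

The Elm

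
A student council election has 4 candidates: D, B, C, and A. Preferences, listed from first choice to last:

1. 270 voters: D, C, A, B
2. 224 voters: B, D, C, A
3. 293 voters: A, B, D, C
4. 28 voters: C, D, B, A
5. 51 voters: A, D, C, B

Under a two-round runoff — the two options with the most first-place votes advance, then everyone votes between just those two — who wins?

D

Round 1 first-place votes: D 270, B 224, C 28, A 344.
A and D advance.
Runoff: A is preferred to D by 344 voters; D by 522.
D wins the runoff.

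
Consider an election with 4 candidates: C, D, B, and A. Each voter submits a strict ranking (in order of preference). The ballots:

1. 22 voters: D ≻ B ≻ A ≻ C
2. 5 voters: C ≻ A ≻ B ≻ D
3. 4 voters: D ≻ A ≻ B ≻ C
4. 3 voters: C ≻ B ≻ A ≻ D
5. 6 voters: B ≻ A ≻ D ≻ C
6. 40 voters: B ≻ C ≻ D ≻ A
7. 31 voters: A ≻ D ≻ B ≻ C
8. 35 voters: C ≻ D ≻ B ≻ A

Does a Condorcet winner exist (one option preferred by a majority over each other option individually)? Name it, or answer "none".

none

Checking pairwise contests:
B beats C 103–43.
C beats D 83–63.
D beats B 92–54.
C beats A 83–63.
Every option loses at least one head-to-head, so there is no Condorcet winner.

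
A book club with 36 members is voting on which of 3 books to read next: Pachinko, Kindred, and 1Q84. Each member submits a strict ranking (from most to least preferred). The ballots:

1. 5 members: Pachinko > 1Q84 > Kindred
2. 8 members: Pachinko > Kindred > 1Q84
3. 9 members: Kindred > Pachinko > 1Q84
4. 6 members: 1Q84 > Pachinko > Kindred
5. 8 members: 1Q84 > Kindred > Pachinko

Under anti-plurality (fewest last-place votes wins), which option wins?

Pachinko

Last-place votes: Pachinko 8, Kindred 11, 1Q84 17.
Pachinko is ranked last by the fewest voters, so Pachinko wins.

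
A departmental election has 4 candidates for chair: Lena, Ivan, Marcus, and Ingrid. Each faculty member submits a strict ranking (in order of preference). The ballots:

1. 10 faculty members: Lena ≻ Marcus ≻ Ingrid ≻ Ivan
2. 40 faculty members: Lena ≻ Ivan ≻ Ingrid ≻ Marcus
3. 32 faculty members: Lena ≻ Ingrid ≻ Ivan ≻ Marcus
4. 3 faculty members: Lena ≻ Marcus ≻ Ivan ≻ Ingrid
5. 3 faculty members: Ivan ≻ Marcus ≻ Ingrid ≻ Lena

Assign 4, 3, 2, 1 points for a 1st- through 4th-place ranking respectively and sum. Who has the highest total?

Lena

Lena: 10·4 + 40·4 + 32·4 + 3·4 + 3·1 = 343
Ivan: 10·1 + 40·3 + 32·2 + 3·2 + 3·4 = 212
Marcus: 10·3 + 40·1 + 32·1 + 3·3 + 3·3 = 120
Ingrid: 10·2 + 40·2 + 32·3 + 3·1 + 3·2 = 205
Lena has the highest Borda score (343).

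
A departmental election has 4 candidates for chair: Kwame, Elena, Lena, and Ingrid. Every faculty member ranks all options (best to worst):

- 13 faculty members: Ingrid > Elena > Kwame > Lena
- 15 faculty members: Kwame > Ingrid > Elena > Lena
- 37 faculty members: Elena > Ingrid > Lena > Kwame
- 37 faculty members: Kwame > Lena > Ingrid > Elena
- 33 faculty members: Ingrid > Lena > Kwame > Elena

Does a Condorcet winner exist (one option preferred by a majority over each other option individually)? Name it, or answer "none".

Ingrid

Ingrid vs Kwame: 83–52 for Ingrid.
Ingrid vs Elena: 98–37 for Ingrid.
Ingrid vs Lena: 98–37 for Ingrid.
Ingrid beats every other option head-to-head.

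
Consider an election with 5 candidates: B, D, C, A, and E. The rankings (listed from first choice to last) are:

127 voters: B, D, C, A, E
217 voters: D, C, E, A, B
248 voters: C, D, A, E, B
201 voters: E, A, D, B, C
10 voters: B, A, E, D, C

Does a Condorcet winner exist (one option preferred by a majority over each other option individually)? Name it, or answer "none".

D

D vs B: 666–137 for D.
D vs C: 555–248 for D.
D vs A: 592–211 for D.
D vs E: 592–211 for D.
D beats every other option head-to-head.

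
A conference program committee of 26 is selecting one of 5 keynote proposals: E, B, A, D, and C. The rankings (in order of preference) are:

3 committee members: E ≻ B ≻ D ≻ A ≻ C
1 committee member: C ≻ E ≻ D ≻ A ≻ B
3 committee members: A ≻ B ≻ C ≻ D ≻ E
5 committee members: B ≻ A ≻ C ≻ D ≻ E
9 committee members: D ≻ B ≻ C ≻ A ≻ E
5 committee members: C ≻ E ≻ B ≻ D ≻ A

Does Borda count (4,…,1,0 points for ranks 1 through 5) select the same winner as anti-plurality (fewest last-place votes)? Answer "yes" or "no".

no

Borda — scores: E 30, B 75, A 40, D 57, C 58. Winner: B.
Anti-plurality — last-place votes: E 17, B 1, A 5, D 0, C 3. Winner: D.
The two methods disagree.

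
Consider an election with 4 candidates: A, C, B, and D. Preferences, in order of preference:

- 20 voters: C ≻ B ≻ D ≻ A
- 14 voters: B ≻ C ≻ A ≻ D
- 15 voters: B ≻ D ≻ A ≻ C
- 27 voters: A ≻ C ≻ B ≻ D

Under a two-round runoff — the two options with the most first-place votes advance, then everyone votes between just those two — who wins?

B

Round 1 first-place votes: A 27, C 20, B 29, D 0.
B and A advance.
Runoff: B is preferred to A by 49 voters; A by 27.
B wins the runoff.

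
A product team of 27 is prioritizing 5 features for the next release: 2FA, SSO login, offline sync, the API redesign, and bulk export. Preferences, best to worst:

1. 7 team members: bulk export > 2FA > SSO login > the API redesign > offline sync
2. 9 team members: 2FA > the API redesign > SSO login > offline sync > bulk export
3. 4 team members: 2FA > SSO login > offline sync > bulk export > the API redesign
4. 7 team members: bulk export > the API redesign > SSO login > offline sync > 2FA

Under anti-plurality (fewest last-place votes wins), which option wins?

SSO login

Last-place votes: 2FA 7, SSO login 0, offline sync 7, the API redesign 4, bulk export 9.
SSO login is ranked last by the fewest voters, so SSO login wins.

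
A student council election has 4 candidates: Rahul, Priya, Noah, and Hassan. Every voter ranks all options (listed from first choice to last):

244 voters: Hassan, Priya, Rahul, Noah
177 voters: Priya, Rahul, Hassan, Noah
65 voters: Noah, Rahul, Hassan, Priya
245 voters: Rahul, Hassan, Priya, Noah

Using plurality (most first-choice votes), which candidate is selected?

Rahul

First-place votes: Rahul 245, Priya 177, Noah 65, Hassan 244.
Rahul has the most first-place votes.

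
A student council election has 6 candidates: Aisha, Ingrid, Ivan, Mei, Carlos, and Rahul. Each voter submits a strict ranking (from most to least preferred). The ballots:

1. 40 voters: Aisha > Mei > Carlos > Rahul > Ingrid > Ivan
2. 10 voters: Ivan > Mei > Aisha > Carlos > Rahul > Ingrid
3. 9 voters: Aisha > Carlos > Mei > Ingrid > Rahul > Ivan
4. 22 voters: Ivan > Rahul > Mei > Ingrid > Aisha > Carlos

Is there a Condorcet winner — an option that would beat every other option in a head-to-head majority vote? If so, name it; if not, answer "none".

Aisha vs Ingrid: 59–22 for Aisha.
Aisha vs Ivan: 49–32 for Aisha.
Aisha vs Mei: 49–32 for Aisha.
Aisha vs Carlos: 81–0 for Aisha.
Aisha vs Rahul: 59–22 for Aisha.
Aisha beats every other option head-to-head.

Aisha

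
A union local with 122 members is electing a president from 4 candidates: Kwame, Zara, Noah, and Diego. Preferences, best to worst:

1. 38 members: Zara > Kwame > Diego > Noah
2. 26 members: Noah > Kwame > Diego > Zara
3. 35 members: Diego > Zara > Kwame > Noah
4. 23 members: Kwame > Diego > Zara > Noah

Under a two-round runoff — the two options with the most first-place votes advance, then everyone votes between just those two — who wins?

Diego

Round 1 first-place votes: Kwame 23, Zara 38, Noah 26, Diego 35.
Zara and Diego advance.
Runoff: Zara is preferred to Diego by 38 voters; Diego by 84.
Diego wins the runoff.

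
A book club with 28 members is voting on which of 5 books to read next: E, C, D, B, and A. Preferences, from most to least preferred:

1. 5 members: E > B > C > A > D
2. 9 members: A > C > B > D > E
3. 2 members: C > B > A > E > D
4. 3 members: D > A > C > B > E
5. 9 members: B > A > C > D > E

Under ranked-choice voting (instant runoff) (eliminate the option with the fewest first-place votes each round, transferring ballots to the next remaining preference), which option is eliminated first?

C

Round 1: E 5, C 2, D 3, B 9, A 9. Eliminate C.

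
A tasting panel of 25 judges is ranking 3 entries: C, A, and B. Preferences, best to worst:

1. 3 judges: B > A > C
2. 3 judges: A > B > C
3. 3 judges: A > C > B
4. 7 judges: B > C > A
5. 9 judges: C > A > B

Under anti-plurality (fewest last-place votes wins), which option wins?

Last-place votes: C 6, A 7, B 12.
C is ranked last by the fewest voters, so C wins.

C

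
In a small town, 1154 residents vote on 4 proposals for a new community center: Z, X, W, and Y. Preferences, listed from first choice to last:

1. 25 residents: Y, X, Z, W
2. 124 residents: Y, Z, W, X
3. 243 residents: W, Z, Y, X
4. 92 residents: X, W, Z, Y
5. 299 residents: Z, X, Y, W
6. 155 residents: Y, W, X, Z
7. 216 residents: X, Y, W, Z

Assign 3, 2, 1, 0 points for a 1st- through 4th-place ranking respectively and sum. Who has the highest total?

Z: 25·1 + 124·2 + 243·2 + 92·1 + 299·3 + 155·0 + 216·0 = 1748
X: 25·2 + 124·0 + 243·0 + 92·3 + 299·2 + 155·1 + 216·3 = 1727
W: 25·0 + 124·1 + 243·3 + 92·2 + 299·0 + 155·2 + 216·1 = 1563
Y: 25·3 + 124·3 + 243·1 + 92·0 + 299·1 + 155·3 + 216·2 = 1886
Y has the highest Borda score (1886).

Y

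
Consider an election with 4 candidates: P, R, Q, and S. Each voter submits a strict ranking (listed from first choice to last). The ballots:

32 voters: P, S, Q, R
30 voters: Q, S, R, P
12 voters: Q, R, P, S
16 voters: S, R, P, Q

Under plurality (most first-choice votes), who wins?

Q

First-place votes: P 32, R 0, Q 42, S 16.
Q has the most first-place votes.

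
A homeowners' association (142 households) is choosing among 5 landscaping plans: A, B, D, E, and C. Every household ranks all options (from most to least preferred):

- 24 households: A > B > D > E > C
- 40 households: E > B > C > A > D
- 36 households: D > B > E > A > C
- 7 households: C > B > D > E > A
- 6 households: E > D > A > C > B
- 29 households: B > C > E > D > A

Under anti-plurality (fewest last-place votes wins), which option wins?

E

Last-place votes: A 36, B 6, D 40, E 0, C 60.
E is ranked last by the fewest voters, so E wins.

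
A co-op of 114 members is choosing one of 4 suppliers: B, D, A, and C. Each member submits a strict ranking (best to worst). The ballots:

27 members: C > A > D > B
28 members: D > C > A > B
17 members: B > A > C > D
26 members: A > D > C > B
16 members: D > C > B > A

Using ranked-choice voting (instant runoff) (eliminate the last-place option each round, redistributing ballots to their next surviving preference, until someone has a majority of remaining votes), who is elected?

Round 1: B 17, D 44, A 26, C 27. Eliminate B.
Round 2: D 44, A 43, C 27. Eliminate C.
Round 3: D 44, A 70. A has a majority.

A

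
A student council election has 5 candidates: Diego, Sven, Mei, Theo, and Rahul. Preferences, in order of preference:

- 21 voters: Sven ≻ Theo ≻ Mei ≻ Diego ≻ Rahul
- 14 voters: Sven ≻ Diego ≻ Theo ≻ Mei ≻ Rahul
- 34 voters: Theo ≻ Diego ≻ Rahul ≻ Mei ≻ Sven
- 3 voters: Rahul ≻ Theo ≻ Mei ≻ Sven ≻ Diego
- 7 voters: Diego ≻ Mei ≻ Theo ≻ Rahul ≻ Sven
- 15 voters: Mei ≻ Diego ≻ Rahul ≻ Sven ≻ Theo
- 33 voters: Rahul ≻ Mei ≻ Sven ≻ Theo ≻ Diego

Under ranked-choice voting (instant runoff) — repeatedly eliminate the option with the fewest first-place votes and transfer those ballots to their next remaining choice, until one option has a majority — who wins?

Round 1: Diego 7, Sven 35, Mei 15, Theo 34, Rahul 36. Eliminate Diego.
Round 2: Sven 35, Mei 22, Theo 34, Rahul 36. Eliminate Mei.
Round 3: Sven 35, Theo 41, Rahul 51. Eliminate Sven.
Round 4: Theo 76, Rahul 51. Theo has a majority.

Theo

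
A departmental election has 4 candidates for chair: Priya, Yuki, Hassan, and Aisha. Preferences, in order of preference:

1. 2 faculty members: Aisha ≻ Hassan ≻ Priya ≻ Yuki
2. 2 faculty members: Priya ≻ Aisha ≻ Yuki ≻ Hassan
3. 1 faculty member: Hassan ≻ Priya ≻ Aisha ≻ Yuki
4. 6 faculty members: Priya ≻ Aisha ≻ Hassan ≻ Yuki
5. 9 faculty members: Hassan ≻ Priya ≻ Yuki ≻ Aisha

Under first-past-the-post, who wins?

Hassan

First-place votes: Priya 8, Yuki 0, Hassan 10, Aisha 2.
Hassan has the most first-place votes.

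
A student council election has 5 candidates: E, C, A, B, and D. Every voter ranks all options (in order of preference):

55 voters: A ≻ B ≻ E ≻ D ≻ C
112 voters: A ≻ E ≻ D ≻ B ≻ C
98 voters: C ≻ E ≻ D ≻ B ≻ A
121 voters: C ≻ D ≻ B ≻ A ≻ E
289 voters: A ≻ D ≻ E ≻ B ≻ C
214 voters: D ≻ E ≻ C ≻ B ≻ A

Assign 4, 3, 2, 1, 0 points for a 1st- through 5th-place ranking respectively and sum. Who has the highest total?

E: 55·2 + 112·3 + 98·3 + 121·0 + 289·2 + 214·3 = 1960
C: 55·0 + 112·0 + 98·4 + 121·4 + 289·0 + 214·2 = 1304
A: 55·4 + 112·4 + 98·0 + 121·1 + 289·4 + 214·0 = 1945
B: 55·3 + 112·1 + 98·1 + 121·2 + 289·1 + 214·1 = 1120
D: 55·1 + 112·2 + 98·2 + 121·3 + 289·3 + 214·4 = 2561
D has the highest Borda score (2561).

D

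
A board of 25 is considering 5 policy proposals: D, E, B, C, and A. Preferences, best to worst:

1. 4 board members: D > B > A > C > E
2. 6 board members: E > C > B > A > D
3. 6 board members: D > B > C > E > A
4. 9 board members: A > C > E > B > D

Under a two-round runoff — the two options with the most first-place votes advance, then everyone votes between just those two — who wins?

Round 1 first-place votes: D 10, E 6, B 0, C 0, A 9.
D and A advance.
Runoff: D is preferred to A by 10 voters; A by 15.
A wins the runoff.

A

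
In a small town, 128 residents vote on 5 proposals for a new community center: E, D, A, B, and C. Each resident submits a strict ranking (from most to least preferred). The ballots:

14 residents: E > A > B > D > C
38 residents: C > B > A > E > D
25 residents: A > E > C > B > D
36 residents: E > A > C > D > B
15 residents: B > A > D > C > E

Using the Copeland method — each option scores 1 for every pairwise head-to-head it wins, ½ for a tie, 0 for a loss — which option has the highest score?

E: beats D, B, and C; loses to A → score 3.
D: loses to E, A, B, and C → score 0.
A: beats E, D, B, and C → score 4.
B: beats D; loses to E, A, and C → score 1.
C: beats D and B; loses to E and A → score 2.
A has the best pairwise record.

A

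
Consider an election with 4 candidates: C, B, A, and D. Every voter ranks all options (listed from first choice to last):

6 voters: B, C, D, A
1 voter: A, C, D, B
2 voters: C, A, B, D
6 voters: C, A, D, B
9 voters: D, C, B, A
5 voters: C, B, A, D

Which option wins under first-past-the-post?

C

First-place votes: C 13, B 6, A 1, D 9.
C has the most first-place votes.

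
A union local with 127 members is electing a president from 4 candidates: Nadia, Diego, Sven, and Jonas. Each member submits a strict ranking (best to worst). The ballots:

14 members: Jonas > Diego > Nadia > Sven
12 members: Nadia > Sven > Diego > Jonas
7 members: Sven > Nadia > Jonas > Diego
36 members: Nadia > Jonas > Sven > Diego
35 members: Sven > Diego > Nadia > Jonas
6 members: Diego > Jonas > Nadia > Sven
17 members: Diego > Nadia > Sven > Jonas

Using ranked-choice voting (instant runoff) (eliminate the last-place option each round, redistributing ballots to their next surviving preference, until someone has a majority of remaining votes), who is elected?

Round 1: Nadia 48, Diego 23, Sven 42, Jonas 14. Eliminate Jonas.
Round 2: Nadia 48, Diego 37, Sven 42. Eliminate Diego.
Round 3: Nadia 85, Sven 42. Nadia has a majority.

Nadia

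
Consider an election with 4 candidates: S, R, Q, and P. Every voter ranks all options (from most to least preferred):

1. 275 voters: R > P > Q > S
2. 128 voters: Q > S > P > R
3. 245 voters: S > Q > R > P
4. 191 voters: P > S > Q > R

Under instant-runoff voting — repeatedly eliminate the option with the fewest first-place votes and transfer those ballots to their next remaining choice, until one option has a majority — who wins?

S

Round 1: S 245, R 275, Q 128, P 191. Eliminate Q.
Round 2: S 373, R 275, P 191. Eliminate P.
Round 3: S 564, R 275. S has a majority.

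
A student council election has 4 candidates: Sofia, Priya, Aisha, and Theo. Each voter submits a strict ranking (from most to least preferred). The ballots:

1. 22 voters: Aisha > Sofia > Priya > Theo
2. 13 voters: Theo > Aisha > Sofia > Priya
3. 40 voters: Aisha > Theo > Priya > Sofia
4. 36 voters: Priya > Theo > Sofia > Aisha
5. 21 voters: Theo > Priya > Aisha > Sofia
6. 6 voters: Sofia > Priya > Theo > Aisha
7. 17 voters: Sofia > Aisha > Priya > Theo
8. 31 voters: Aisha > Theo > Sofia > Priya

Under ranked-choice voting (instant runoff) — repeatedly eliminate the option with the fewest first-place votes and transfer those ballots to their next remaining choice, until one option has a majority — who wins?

Round 1: Sofia 23, Priya 36, Aisha 93, Theo 34. Eliminate Sofia.
Round 2: Priya 42, Aisha 110, Theo 34. Aisha has a majority.

Aisha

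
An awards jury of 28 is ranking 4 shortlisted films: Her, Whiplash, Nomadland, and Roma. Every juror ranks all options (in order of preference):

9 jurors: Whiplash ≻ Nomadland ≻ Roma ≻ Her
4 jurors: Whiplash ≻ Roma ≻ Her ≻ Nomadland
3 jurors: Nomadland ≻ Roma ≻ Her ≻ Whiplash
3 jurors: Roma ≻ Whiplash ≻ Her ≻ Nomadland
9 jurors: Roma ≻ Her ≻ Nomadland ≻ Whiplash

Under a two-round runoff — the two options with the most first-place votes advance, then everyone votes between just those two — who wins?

Round 1 first-place votes: Her 0, Whiplash 13, Nomadland 3, Roma 12.
Whiplash and Roma advance.
Runoff: Whiplash is preferred to Roma by 13 voters; Roma by 15.
Roma wins the runoff.

Roma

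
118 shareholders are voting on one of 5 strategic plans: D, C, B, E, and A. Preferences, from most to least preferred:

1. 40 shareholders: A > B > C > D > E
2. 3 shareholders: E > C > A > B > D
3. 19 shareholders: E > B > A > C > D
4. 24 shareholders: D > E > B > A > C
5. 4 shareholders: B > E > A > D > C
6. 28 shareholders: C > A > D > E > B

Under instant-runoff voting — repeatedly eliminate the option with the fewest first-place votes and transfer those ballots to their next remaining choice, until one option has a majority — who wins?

Round 1: D 24, C 28, B 4, E 22, A 40. Eliminate B.
Round 2: D 24, C 28, E 26, A 40. Eliminate D.
Round 3: C 28, E 50, A 40. Eliminate C.
Round 4: E 50, A 68. A has a majority.

A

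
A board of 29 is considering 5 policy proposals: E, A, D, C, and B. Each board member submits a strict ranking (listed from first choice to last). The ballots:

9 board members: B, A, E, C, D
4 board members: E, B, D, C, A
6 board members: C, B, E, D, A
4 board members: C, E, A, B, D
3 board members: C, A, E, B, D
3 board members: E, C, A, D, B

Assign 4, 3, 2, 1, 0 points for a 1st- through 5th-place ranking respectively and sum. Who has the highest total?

E: 9·2 + 4·4 + 6·2 + 4·3 + 3·2 + 3·4 = 76
A: 9·3 + 4·0 + 6·0 + 4·2 + 3·3 + 3·2 = 50
D: 9·0 + 4·2 + 6·1 + 4·0 + 3·0 + 3·1 = 17
C: 9·1 + 4·1 + 6·4 + 4·4 + 3·4 + 3·3 = 74
B: 9·4 + 4·3 + 6·3 + 4·1 + 3·1 + 3·0 = 73
E has the highest Borda score (76).

E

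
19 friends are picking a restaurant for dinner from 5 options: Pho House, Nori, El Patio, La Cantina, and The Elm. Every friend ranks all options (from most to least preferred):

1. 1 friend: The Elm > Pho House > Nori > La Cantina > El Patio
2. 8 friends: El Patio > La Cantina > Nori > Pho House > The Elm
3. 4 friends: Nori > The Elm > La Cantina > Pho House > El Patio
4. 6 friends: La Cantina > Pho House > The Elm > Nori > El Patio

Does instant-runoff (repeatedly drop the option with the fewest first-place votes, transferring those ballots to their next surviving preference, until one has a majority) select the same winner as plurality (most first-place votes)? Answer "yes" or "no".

Instant-runoff — R1 Pho House 0, Nori 4, El Patio 8, La Cantina 6, The Elm 1 (Pho House out); R2 Nori 4, El Patio 8, La Cantina 6, The Elm 1 (The Elm out); R3 Nori 5, El Patio 8, La Cantina 6 (Nori out); R4 El Patio 8, La Cantina 11 (La Cantina winner). Winner: La Cantina.
Plurality — first-place votes: Pho House 0, Nori 4, El Patio 8, La Cantina 6, The Elm 1. Winner: El Patio.
The two methods disagree.

no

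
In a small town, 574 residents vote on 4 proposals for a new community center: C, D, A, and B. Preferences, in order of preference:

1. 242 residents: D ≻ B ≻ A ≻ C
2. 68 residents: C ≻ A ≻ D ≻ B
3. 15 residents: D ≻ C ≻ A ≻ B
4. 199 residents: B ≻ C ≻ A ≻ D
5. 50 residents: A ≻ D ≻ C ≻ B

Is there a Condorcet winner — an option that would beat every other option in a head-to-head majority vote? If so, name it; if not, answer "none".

Checking pairwise contests:
D beats C 307–267.
A beats D 317–257.
B beats A 441–133.
D beats B 375–199.
Every option loses at least one head-to-head, so there is no Condorcet winner.

none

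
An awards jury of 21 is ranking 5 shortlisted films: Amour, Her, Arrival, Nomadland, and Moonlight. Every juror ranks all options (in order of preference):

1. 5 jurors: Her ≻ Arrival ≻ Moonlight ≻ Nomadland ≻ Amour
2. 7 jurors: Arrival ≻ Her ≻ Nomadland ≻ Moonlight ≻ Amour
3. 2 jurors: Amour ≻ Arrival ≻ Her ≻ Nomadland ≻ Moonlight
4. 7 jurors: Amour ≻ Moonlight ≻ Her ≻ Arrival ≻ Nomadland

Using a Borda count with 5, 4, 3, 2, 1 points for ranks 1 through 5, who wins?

Amour: 5·1 + 7·1 + 2·5 + 7·5 = 57
Her: 5·5 + 7·4 + 2·3 + 7·3 = 80
Arrival: 5·4 + 7·5 + 2·4 + 7·2 = 77
Nomadland: 5·2 + 7·3 + 2·2 + 7·1 = 42
Moonlight: 5·3 + 7·2 + 2·1 + 7·4 = 59
Her has the highest Borda score (80).

Her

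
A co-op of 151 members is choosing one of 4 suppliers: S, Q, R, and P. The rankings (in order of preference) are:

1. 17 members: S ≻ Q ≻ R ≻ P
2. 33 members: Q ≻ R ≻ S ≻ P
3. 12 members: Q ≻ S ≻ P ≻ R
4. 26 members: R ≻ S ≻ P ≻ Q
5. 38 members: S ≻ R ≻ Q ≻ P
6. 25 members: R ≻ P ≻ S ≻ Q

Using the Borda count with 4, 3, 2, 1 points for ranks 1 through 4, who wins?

R

S: 17·4 + 33·2 + 12·3 + 26·3 + 38·4 + 25·2 = 450
Q: 17·3 + 33·4 + 12·4 + 26·1 + 38·2 + 25·1 = 358
R: 17·2 + 33·3 + 12·1 + 26·4 + 38·3 + 25·4 = 463
P: 17·1 + 33·1 + 12·2 + 26·2 + 38·1 + 25·3 = 239
R has the highest Borda score (463).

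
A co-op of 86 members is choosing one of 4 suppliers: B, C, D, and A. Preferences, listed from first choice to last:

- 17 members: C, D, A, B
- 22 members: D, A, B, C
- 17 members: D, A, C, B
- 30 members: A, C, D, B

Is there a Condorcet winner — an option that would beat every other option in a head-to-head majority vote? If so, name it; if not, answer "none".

Checking pairwise contests:
C beats B 64–22.
A beats C 69–17.
C beats D 47–39.
D beats A 56–30.
Every option loses at least one head-to-head, so there is no Condorcet winner.

none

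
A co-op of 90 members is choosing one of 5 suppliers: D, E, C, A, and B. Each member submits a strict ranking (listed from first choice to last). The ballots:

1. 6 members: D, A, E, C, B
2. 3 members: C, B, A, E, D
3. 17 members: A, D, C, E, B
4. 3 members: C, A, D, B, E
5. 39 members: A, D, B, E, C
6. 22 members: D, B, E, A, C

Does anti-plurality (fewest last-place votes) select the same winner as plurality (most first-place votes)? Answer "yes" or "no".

yes

Anti-plurality — last-place votes: D 3, E 3, C 61, A 0, B 23. Winner: A.
Plurality — first-place votes: D 28, E 0, C 6, A 56, B 0. Winner: A.
The two methods agree.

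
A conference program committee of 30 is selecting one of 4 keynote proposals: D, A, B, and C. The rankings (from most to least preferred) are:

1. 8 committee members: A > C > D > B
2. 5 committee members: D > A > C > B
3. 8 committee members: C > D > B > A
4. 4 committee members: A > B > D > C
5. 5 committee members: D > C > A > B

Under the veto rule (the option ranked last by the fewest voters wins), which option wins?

Last-place votes: D 0, A 8, B 18, C 4.
D is ranked last by the fewest voters, so D wins.

D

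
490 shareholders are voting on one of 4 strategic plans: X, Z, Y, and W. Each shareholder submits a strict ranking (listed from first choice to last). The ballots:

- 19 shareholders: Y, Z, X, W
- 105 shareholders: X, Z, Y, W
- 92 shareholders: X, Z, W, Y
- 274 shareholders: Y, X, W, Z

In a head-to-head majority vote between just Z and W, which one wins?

W

Voters preferring Z to W: 216; preferring W to Z: 274.
W wins the head-to-head.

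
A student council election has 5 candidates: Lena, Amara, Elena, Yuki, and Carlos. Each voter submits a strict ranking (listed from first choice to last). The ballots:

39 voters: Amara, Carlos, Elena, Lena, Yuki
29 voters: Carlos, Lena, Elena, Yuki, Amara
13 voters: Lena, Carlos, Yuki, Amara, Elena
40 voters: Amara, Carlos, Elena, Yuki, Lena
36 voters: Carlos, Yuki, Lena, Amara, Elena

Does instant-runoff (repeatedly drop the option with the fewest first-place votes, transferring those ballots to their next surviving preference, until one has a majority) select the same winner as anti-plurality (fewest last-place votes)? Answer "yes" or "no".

Instant-runoff — R1 Lena 13, Amara 79, Elena 0, Yuki 0, Carlos 65 (Amara winner). Winner: Amara.
Anti-plurality — last-place votes: Lena 40, Amara 29, Elena 49, Yuki 39, Carlos 0. Winner: Carlos.
The two methods disagree.

no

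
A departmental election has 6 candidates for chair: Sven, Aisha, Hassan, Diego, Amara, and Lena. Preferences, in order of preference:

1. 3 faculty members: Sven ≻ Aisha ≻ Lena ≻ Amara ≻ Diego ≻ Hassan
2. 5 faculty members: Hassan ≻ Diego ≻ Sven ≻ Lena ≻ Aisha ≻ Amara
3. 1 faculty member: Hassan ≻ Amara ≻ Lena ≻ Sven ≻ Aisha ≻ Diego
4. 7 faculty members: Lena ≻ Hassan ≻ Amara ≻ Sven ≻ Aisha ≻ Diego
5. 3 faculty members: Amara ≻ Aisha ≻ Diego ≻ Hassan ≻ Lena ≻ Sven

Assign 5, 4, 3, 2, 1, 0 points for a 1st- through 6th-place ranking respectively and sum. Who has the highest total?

Sven: 3·5 + 5·3 + 1·2 + 7·2 + 3·0 = 46
Aisha: 3·4 + 5·1 + 1·1 + 7·1 + 3·4 = 37
Hassan: 3·0 + 5·5 + 1·5 + 7·4 + 3·2 = 64
Diego: 3·1 + 5·4 + 1·0 + 7·0 + 3·3 = 32
Amara: 3·2 + 5·0 + 1·4 + 7·3 + 3·5 = 46
Lena: 3·3 + 5·2 + 1·3 + 7·5 + 3·1 = 60
Hassan has the highest Borda score (64).

Hassan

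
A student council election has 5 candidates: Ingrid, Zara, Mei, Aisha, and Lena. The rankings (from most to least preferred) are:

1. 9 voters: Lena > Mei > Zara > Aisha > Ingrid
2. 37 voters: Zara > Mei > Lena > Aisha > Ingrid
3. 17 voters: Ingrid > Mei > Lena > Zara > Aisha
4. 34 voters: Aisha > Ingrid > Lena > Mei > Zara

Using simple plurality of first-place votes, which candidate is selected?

Zara

First-place votes: Ingrid 17, Zara 37, Mei 0, Aisha 34, Lena 9.
Zara has the most first-place votes.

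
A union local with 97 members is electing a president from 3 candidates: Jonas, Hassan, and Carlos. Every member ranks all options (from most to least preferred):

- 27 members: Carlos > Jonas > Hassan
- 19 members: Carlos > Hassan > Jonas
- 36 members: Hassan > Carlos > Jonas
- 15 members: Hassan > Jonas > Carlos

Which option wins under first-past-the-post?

Hassan

First-place votes: Jonas 0, Hassan 51, Carlos 46.
Hassan has the most first-place votes.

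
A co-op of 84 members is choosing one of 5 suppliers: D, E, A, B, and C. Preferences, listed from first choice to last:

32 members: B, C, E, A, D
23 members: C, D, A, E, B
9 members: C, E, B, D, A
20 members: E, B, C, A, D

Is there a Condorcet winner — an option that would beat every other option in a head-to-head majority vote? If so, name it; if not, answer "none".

Checking pairwise contests:
E beats D 61–23.
C beats E 64–20.
E beats A 61–23.
E beats B 52–32.
B beats C 52–32.
Every option loses at least one head-to-head, so there is no Condorcet winner.

none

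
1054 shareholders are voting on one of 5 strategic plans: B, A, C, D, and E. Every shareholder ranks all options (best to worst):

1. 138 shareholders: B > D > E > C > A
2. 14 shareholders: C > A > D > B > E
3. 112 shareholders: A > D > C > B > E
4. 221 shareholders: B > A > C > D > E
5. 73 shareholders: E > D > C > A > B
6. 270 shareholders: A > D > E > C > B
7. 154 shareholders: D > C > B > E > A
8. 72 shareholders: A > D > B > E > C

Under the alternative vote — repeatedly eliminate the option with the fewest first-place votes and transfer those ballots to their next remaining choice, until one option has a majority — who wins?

A

Round 1: B 359, A 454, C 14, D 154, E 73. Eliminate C.
Round 2: B 359, A 468, D 154, E 73. Eliminate E.
Round 3: B 359, A 468, D 227. Eliminate D.
Round 4: B 513, A 541. A has a majority.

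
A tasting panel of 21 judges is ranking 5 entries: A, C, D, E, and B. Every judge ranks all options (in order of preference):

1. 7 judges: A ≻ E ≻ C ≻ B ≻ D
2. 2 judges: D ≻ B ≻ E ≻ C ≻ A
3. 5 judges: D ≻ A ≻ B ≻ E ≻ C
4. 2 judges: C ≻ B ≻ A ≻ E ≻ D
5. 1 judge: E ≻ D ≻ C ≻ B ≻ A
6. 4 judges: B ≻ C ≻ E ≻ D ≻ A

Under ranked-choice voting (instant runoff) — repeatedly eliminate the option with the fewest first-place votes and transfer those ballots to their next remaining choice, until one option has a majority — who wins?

Round 1: A 7, C 2, D 7, E 1, B 4. Eliminate E.
Round 2: A 7, C 2, D 8, B 4. Eliminate C.
Round 3: A 7, D 8, B 6. Eliminate B.
Round 4: A 9, D 12. D has a majority.

D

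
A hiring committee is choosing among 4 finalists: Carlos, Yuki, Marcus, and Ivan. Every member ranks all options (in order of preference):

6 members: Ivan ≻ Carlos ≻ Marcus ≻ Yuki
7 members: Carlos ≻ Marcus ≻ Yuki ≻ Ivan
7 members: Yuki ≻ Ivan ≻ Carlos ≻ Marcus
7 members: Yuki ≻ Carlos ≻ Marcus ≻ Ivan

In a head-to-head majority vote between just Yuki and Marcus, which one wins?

Voters preferring Yuki to Marcus: 14; preferring Marcus to Yuki: 13.
Yuki wins the head-to-head.

Yuki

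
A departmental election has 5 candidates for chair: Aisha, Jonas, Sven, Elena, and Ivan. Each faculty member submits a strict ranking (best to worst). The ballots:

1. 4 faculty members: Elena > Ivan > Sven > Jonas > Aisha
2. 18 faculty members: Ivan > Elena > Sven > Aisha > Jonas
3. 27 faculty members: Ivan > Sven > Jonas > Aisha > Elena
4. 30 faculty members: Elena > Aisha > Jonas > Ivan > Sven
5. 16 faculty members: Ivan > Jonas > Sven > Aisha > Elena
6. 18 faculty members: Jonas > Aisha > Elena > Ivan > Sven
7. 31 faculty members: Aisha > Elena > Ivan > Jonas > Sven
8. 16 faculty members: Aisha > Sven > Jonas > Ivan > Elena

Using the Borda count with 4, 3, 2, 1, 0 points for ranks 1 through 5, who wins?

Aisha: 4·0 + 18·1 + 27·1 + 30·3 + 16·1 + 18·3 + 31·4 + 16·4 = 393
Jonas: 4·1 + 18·0 + 27·2 + 30·2 + 16·3 + 18·4 + 31·1 + 16·2 = 301
Sven: 4·2 + 18·2 + 27·3 + 30·0 + 16·2 + 18·0 + 31·0 + 16·3 = 205
Elena: 4·4 + 18·3 + 27·0 + 30·4 + 16·0 + 18·2 + 31·3 + 16·0 = 319
Ivan: 4·3 + 18·4 + 27·4 + 30·1 + 16·4 + 18·1 + 31·2 + 16·1 = 382
Aisha has the highest Borda score (393).

Aisha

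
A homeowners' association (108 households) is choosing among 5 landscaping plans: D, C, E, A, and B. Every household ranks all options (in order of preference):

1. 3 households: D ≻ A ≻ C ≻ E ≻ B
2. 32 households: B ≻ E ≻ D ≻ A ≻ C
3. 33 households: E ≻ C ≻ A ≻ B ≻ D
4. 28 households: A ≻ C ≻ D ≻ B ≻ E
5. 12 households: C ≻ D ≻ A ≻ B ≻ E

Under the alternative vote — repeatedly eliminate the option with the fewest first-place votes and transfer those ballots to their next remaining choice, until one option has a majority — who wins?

Round 1: D 3, C 12, E 33, A 28, B 32. Eliminate D.
Round 2: C 12, E 33, A 31, B 32. Eliminate C.
Round 3: E 33, A 43, B 32. Eliminate B.
Round 4: E 65, A 43. E has a majority.

E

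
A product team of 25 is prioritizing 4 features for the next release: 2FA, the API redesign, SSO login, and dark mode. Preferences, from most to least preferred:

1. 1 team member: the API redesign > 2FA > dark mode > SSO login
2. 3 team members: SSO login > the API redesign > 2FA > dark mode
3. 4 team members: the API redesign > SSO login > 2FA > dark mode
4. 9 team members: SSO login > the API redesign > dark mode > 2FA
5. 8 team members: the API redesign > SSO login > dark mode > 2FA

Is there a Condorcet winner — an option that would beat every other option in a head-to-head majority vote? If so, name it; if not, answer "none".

the API redesign

the API redesign vs 2FA: 25–0 for the API redesign.
the API redesign vs SSO login: 13–12 for the API redesign.
the API redesign vs dark mode: 25–0 for the API redesign.
the API redesign beats every other option head-to-head.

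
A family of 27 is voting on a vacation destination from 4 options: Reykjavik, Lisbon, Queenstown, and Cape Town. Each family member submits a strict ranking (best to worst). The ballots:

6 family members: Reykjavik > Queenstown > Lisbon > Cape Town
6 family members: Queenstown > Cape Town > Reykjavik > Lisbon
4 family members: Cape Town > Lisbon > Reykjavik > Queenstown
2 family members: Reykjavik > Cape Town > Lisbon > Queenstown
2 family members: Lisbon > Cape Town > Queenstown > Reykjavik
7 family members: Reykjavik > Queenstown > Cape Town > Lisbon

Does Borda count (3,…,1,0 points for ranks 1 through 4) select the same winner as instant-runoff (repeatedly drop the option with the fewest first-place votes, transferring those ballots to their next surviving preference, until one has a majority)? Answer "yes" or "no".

yes

Borda — scores: Reykjavik 55, Lisbon 22, Queenstown 46, Cape Town 39. Winner: Reykjavik.
Instant-runoff — R1 Reykjavik 15, Lisbon 2, Queenstown 6, Cape Town 4 (Reykjavik winner). Winner: Reykjavik.
The two methods agree.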